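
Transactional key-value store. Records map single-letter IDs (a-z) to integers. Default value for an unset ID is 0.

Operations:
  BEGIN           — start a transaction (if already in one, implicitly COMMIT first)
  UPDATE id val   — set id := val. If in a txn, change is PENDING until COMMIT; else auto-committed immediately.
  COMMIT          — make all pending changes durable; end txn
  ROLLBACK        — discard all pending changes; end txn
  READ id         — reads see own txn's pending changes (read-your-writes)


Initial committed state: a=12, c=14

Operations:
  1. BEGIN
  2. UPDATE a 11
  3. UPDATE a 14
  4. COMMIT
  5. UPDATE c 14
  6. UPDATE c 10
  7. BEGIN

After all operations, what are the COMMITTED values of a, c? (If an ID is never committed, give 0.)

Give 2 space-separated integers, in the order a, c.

Initial committed: {a=12, c=14}
Op 1: BEGIN: in_txn=True, pending={}
Op 2: UPDATE a=11 (pending; pending now {a=11})
Op 3: UPDATE a=14 (pending; pending now {a=14})
Op 4: COMMIT: merged ['a'] into committed; committed now {a=14, c=14}
Op 5: UPDATE c=14 (auto-commit; committed c=14)
Op 6: UPDATE c=10 (auto-commit; committed c=10)
Op 7: BEGIN: in_txn=True, pending={}
Final committed: {a=14, c=10}

Answer: 14 10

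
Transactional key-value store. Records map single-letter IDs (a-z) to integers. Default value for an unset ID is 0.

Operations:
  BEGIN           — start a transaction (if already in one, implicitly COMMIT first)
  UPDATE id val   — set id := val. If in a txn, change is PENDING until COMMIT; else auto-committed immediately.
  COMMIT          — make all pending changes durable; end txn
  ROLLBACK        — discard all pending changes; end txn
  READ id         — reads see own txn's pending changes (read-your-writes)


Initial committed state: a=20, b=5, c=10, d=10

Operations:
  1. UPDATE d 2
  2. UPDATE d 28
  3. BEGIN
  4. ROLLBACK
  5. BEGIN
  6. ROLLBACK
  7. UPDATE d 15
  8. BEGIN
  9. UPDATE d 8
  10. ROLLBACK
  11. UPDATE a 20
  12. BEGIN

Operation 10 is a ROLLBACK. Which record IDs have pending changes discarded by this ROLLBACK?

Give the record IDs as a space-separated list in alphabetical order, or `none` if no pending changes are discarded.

Initial committed: {a=20, b=5, c=10, d=10}
Op 1: UPDATE d=2 (auto-commit; committed d=2)
Op 2: UPDATE d=28 (auto-commit; committed d=28)
Op 3: BEGIN: in_txn=True, pending={}
Op 4: ROLLBACK: discarded pending []; in_txn=False
Op 5: BEGIN: in_txn=True, pending={}
Op 6: ROLLBACK: discarded pending []; in_txn=False
Op 7: UPDATE d=15 (auto-commit; committed d=15)
Op 8: BEGIN: in_txn=True, pending={}
Op 9: UPDATE d=8 (pending; pending now {d=8})
Op 10: ROLLBACK: discarded pending ['d']; in_txn=False
Op 11: UPDATE a=20 (auto-commit; committed a=20)
Op 12: BEGIN: in_txn=True, pending={}
ROLLBACK at op 10 discards: ['d']

Answer: d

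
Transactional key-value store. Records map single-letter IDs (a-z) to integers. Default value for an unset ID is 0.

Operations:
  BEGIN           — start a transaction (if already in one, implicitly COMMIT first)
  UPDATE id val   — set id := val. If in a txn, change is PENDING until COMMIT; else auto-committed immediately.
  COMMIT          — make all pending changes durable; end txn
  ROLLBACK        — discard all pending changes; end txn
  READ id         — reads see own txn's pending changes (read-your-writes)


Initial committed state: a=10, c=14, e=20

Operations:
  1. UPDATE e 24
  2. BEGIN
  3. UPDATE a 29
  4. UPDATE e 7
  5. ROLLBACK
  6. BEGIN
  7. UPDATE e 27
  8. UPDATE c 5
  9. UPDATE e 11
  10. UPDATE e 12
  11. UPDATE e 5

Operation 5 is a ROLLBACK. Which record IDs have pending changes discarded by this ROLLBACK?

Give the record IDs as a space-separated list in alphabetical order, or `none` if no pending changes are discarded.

Initial committed: {a=10, c=14, e=20}
Op 1: UPDATE e=24 (auto-commit; committed e=24)
Op 2: BEGIN: in_txn=True, pending={}
Op 3: UPDATE a=29 (pending; pending now {a=29})
Op 4: UPDATE e=7 (pending; pending now {a=29, e=7})
Op 5: ROLLBACK: discarded pending ['a', 'e']; in_txn=False
Op 6: BEGIN: in_txn=True, pending={}
Op 7: UPDATE e=27 (pending; pending now {e=27})
Op 8: UPDATE c=5 (pending; pending now {c=5, e=27})
Op 9: UPDATE e=11 (pending; pending now {c=5, e=11})
Op 10: UPDATE e=12 (pending; pending now {c=5, e=12})
Op 11: UPDATE e=5 (pending; pending now {c=5, e=5})
ROLLBACK at op 5 discards: ['a', 'e']

Answer: a e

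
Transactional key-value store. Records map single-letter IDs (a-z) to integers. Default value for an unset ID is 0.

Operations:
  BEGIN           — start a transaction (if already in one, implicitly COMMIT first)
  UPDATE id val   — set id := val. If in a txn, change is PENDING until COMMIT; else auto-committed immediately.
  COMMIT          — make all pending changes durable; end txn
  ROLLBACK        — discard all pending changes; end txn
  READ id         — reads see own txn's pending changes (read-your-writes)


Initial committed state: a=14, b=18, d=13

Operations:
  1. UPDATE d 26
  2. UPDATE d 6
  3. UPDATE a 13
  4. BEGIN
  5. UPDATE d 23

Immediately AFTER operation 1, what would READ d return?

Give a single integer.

Answer: 26

Derivation:
Initial committed: {a=14, b=18, d=13}
Op 1: UPDATE d=26 (auto-commit; committed d=26)
After op 1: visible(d) = 26 (pending={}, committed={a=14, b=18, d=26})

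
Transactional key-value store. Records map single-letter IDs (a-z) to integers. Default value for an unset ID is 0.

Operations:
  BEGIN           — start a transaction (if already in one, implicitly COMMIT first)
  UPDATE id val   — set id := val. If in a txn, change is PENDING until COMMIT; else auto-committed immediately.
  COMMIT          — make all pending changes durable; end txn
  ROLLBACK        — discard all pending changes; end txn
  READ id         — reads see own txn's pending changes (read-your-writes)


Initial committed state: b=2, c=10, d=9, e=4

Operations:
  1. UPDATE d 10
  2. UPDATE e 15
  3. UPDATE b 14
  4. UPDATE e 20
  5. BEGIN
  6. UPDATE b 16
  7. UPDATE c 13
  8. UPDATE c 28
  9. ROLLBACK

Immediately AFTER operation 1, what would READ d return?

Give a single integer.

Answer: 10

Derivation:
Initial committed: {b=2, c=10, d=9, e=4}
Op 1: UPDATE d=10 (auto-commit; committed d=10)
After op 1: visible(d) = 10 (pending={}, committed={b=2, c=10, d=10, e=4})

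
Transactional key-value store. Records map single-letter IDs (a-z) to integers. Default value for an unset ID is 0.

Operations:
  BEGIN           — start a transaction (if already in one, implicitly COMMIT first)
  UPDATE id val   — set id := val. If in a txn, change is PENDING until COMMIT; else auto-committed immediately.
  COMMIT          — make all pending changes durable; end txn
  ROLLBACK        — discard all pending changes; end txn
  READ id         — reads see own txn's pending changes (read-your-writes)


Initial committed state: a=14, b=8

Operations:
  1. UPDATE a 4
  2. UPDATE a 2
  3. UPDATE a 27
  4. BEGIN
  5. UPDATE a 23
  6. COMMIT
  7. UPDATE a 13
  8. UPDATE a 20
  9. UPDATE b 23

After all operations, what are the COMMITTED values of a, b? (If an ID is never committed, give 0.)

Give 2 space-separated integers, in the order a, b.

Initial committed: {a=14, b=8}
Op 1: UPDATE a=4 (auto-commit; committed a=4)
Op 2: UPDATE a=2 (auto-commit; committed a=2)
Op 3: UPDATE a=27 (auto-commit; committed a=27)
Op 4: BEGIN: in_txn=True, pending={}
Op 5: UPDATE a=23 (pending; pending now {a=23})
Op 6: COMMIT: merged ['a'] into committed; committed now {a=23, b=8}
Op 7: UPDATE a=13 (auto-commit; committed a=13)
Op 8: UPDATE a=20 (auto-commit; committed a=20)
Op 9: UPDATE b=23 (auto-commit; committed b=23)
Final committed: {a=20, b=23}

Answer: 20 23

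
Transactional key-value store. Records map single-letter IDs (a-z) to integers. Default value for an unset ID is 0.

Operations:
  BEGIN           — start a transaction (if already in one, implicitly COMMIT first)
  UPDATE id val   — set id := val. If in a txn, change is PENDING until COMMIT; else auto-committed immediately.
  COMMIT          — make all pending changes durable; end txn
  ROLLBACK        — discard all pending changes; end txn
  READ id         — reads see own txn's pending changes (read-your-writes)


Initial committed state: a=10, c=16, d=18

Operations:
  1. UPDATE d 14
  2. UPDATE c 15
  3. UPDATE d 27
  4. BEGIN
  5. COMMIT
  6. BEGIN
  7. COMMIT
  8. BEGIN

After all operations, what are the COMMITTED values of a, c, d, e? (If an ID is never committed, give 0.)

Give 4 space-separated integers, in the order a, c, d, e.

Initial committed: {a=10, c=16, d=18}
Op 1: UPDATE d=14 (auto-commit; committed d=14)
Op 2: UPDATE c=15 (auto-commit; committed c=15)
Op 3: UPDATE d=27 (auto-commit; committed d=27)
Op 4: BEGIN: in_txn=True, pending={}
Op 5: COMMIT: merged [] into committed; committed now {a=10, c=15, d=27}
Op 6: BEGIN: in_txn=True, pending={}
Op 7: COMMIT: merged [] into committed; committed now {a=10, c=15, d=27}
Op 8: BEGIN: in_txn=True, pending={}
Final committed: {a=10, c=15, d=27}

Answer: 10 15 27 0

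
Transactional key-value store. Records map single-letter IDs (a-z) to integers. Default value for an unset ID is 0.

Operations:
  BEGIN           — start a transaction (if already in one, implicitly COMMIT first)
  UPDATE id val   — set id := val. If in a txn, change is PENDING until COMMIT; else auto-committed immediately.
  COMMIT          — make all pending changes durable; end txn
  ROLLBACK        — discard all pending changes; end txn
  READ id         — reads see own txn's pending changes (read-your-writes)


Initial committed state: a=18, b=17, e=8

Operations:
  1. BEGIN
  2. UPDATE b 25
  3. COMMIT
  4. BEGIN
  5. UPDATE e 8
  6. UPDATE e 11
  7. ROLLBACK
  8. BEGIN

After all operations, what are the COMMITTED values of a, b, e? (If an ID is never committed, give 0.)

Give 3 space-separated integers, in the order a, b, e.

Initial committed: {a=18, b=17, e=8}
Op 1: BEGIN: in_txn=True, pending={}
Op 2: UPDATE b=25 (pending; pending now {b=25})
Op 3: COMMIT: merged ['b'] into committed; committed now {a=18, b=25, e=8}
Op 4: BEGIN: in_txn=True, pending={}
Op 5: UPDATE e=8 (pending; pending now {e=8})
Op 6: UPDATE e=11 (pending; pending now {e=11})
Op 7: ROLLBACK: discarded pending ['e']; in_txn=False
Op 8: BEGIN: in_txn=True, pending={}
Final committed: {a=18, b=25, e=8}

Answer: 18 25 8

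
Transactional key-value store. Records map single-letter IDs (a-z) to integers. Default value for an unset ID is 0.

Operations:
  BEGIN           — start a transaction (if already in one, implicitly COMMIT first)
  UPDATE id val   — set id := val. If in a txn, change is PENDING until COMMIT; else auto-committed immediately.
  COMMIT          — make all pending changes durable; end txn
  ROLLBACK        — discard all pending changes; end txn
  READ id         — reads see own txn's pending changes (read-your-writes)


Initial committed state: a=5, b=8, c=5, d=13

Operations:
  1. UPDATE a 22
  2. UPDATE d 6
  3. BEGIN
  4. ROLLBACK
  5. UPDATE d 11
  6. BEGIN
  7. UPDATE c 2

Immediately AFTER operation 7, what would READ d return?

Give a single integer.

Initial committed: {a=5, b=8, c=5, d=13}
Op 1: UPDATE a=22 (auto-commit; committed a=22)
Op 2: UPDATE d=6 (auto-commit; committed d=6)
Op 3: BEGIN: in_txn=True, pending={}
Op 4: ROLLBACK: discarded pending []; in_txn=False
Op 5: UPDATE d=11 (auto-commit; committed d=11)
Op 6: BEGIN: in_txn=True, pending={}
Op 7: UPDATE c=2 (pending; pending now {c=2})
After op 7: visible(d) = 11 (pending={c=2}, committed={a=22, b=8, c=5, d=11})

Answer: 11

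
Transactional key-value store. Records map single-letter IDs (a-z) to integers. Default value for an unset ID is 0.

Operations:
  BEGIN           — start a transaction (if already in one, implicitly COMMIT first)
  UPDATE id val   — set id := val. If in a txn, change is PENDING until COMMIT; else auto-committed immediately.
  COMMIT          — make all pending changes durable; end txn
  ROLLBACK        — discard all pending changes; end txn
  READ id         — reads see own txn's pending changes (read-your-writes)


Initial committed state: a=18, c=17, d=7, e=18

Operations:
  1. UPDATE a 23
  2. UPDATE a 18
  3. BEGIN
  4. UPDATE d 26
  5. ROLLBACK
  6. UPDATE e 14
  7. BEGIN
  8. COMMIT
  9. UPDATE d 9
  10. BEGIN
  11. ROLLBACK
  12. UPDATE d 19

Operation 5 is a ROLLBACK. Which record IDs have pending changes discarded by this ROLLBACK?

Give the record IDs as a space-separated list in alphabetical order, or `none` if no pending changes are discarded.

Answer: d

Derivation:
Initial committed: {a=18, c=17, d=7, e=18}
Op 1: UPDATE a=23 (auto-commit; committed a=23)
Op 2: UPDATE a=18 (auto-commit; committed a=18)
Op 3: BEGIN: in_txn=True, pending={}
Op 4: UPDATE d=26 (pending; pending now {d=26})
Op 5: ROLLBACK: discarded pending ['d']; in_txn=False
Op 6: UPDATE e=14 (auto-commit; committed e=14)
Op 7: BEGIN: in_txn=True, pending={}
Op 8: COMMIT: merged [] into committed; committed now {a=18, c=17, d=7, e=14}
Op 9: UPDATE d=9 (auto-commit; committed d=9)
Op 10: BEGIN: in_txn=True, pending={}
Op 11: ROLLBACK: discarded pending []; in_txn=False
Op 12: UPDATE d=19 (auto-commit; committed d=19)
ROLLBACK at op 5 discards: ['d']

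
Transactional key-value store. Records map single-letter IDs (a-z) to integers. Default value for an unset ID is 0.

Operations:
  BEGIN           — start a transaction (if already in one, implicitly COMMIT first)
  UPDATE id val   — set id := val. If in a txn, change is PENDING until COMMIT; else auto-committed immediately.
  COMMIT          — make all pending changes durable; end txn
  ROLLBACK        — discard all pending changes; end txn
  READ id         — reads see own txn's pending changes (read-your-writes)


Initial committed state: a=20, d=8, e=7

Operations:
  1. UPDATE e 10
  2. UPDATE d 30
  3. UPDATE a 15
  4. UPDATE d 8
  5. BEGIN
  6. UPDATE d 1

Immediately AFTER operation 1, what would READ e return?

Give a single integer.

Initial committed: {a=20, d=8, e=7}
Op 1: UPDATE e=10 (auto-commit; committed e=10)
After op 1: visible(e) = 10 (pending={}, committed={a=20, d=8, e=10})

Answer: 10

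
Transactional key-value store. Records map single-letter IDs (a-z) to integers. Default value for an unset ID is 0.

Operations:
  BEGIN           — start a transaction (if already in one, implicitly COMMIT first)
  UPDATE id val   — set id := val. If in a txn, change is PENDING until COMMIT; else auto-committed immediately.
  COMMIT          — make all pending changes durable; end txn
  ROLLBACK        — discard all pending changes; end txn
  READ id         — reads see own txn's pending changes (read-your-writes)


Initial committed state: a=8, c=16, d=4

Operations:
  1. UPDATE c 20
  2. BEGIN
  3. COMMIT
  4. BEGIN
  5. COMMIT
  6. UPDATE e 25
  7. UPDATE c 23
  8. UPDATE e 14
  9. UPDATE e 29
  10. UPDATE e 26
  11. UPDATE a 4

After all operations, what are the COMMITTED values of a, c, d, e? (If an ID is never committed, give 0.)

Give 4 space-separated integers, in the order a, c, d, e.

Initial committed: {a=8, c=16, d=4}
Op 1: UPDATE c=20 (auto-commit; committed c=20)
Op 2: BEGIN: in_txn=True, pending={}
Op 3: COMMIT: merged [] into committed; committed now {a=8, c=20, d=4}
Op 4: BEGIN: in_txn=True, pending={}
Op 5: COMMIT: merged [] into committed; committed now {a=8, c=20, d=4}
Op 6: UPDATE e=25 (auto-commit; committed e=25)
Op 7: UPDATE c=23 (auto-commit; committed c=23)
Op 8: UPDATE e=14 (auto-commit; committed e=14)
Op 9: UPDATE e=29 (auto-commit; committed e=29)
Op 10: UPDATE e=26 (auto-commit; committed e=26)
Op 11: UPDATE a=4 (auto-commit; committed a=4)
Final committed: {a=4, c=23, d=4, e=26}

Answer: 4 23 4 26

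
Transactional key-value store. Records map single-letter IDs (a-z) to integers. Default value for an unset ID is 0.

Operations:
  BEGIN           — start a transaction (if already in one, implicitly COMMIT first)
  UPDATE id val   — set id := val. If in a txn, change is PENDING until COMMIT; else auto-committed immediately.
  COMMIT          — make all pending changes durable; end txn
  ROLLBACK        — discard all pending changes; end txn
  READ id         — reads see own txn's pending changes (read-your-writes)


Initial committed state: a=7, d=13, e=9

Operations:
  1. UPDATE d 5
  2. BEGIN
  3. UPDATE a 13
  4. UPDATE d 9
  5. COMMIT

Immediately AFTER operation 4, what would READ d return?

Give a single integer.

Initial committed: {a=7, d=13, e=9}
Op 1: UPDATE d=5 (auto-commit; committed d=5)
Op 2: BEGIN: in_txn=True, pending={}
Op 3: UPDATE a=13 (pending; pending now {a=13})
Op 4: UPDATE d=9 (pending; pending now {a=13, d=9})
After op 4: visible(d) = 9 (pending={a=13, d=9}, committed={a=7, d=5, e=9})

Answer: 9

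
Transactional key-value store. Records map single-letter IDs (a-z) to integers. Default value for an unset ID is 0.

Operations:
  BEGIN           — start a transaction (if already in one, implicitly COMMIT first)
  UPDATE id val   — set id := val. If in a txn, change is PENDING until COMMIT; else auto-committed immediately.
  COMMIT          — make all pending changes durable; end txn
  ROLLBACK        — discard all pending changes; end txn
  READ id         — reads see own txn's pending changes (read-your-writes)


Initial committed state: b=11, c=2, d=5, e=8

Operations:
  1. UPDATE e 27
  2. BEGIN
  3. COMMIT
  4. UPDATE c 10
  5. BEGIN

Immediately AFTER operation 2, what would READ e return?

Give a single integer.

Initial committed: {b=11, c=2, d=5, e=8}
Op 1: UPDATE e=27 (auto-commit; committed e=27)
Op 2: BEGIN: in_txn=True, pending={}
After op 2: visible(e) = 27 (pending={}, committed={b=11, c=2, d=5, e=27})

Answer: 27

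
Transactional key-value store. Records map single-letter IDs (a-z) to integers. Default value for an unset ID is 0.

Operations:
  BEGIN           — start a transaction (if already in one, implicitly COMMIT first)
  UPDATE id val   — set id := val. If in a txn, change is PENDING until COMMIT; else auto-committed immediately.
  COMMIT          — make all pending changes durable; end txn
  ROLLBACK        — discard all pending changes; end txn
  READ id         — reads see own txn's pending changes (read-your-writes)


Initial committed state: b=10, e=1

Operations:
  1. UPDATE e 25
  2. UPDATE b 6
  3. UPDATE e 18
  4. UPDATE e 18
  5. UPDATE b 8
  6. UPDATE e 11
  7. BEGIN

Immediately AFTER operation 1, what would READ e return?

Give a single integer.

Initial committed: {b=10, e=1}
Op 1: UPDATE e=25 (auto-commit; committed e=25)
After op 1: visible(e) = 25 (pending={}, committed={b=10, e=25})

Answer: 25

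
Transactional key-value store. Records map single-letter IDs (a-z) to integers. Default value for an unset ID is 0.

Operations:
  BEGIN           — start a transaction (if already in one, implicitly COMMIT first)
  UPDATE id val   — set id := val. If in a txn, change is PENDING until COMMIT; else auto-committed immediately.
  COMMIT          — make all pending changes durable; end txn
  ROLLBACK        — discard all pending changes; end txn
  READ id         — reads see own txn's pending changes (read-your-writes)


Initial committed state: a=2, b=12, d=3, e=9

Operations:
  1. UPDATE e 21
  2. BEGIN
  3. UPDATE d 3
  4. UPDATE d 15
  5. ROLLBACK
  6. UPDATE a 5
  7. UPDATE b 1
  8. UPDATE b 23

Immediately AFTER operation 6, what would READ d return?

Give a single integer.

Initial committed: {a=2, b=12, d=3, e=9}
Op 1: UPDATE e=21 (auto-commit; committed e=21)
Op 2: BEGIN: in_txn=True, pending={}
Op 3: UPDATE d=3 (pending; pending now {d=3})
Op 4: UPDATE d=15 (pending; pending now {d=15})
Op 5: ROLLBACK: discarded pending ['d']; in_txn=False
Op 6: UPDATE a=5 (auto-commit; committed a=5)
After op 6: visible(d) = 3 (pending={}, committed={a=5, b=12, d=3, e=21})

Answer: 3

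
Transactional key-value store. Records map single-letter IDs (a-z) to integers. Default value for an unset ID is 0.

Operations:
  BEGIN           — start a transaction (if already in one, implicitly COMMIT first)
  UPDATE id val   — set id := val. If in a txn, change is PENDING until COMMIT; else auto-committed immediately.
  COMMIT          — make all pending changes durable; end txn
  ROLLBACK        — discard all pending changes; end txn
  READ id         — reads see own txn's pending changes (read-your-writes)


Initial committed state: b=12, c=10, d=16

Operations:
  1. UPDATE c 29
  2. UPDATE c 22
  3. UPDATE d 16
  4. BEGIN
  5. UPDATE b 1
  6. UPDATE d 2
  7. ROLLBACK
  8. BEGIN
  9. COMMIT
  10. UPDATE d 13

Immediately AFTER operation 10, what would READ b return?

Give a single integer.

Answer: 12

Derivation:
Initial committed: {b=12, c=10, d=16}
Op 1: UPDATE c=29 (auto-commit; committed c=29)
Op 2: UPDATE c=22 (auto-commit; committed c=22)
Op 3: UPDATE d=16 (auto-commit; committed d=16)
Op 4: BEGIN: in_txn=True, pending={}
Op 5: UPDATE b=1 (pending; pending now {b=1})
Op 6: UPDATE d=2 (pending; pending now {b=1, d=2})
Op 7: ROLLBACK: discarded pending ['b', 'd']; in_txn=False
Op 8: BEGIN: in_txn=True, pending={}
Op 9: COMMIT: merged [] into committed; committed now {b=12, c=22, d=16}
Op 10: UPDATE d=13 (auto-commit; committed d=13)
After op 10: visible(b) = 12 (pending={}, committed={b=12, c=22, d=13})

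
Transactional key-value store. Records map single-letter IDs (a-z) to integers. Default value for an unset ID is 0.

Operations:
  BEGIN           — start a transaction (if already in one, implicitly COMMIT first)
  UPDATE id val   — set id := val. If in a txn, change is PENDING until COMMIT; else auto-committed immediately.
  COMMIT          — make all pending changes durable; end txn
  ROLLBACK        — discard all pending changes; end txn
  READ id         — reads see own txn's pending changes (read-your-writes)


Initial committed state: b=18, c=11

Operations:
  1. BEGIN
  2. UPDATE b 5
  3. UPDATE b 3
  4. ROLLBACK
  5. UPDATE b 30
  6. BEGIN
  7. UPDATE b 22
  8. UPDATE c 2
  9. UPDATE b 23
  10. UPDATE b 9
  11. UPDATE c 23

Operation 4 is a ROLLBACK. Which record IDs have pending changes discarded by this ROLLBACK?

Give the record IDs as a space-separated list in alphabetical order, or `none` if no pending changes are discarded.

Answer: b

Derivation:
Initial committed: {b=18, c=11}
Op 1: BEGIN: in_txn=True, pending={}
Op 2: UPDATE b=5 (pending; pending now {b=5})
Op 3: UPDATE b=3 (pending; pending now {b=3})
Op 4: ROLLBACK: discarded pending ['b']; in_txn=False
Op 5: UPDATE b=30 (auto-commit; committed b=30)
Op 6: BEGIN: in_txn=True, pending={}
Op 7: UPDATE b=22 (pending; pending now {b=22})
Op 8: UPDATE c=2 (pending; pending now {b=22, c=2})
Op 9: UPDATE b=23 (pending; pending now {b=23, c=2})
Op 10: UPDATE b=9 (pending; pending now {b=9, c=2})
Op 11: UPDATE c=23 (pending; pending now {b=9, c=23})
ROLLBACK at op 4 discards: ['b']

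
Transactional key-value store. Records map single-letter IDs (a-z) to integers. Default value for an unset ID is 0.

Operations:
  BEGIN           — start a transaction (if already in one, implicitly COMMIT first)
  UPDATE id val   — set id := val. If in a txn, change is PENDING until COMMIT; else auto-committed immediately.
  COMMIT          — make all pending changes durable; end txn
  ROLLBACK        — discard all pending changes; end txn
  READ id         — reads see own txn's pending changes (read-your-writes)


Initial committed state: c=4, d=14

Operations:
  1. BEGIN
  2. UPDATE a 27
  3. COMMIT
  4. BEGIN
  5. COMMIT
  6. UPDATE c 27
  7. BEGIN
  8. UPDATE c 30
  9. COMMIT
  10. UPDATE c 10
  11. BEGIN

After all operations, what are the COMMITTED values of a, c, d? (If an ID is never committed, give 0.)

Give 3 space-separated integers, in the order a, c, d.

Initial committed: {c=4, d=14}
Op 1: BEGIN: in_txn=True, pending={}
Op 2: UPDATE a=27 (pending; pending now {a=27})
Op 3: COMMIT: merged ['a'] into committed; committed now {a=27, c=4, d=14}
Op 4: BEGIN: in_txn=True, pending={}
Op 5: COMMIT: merged [] into committed; committed now {a=27, c=4, d=14}
Op 6: UPDATE c=27 (auto-commit; committed c=27)
Op 7: BEGIN: in_txn=True, pending={}
Op 8: UPDATE c=30 (pending; pending now {c=30})
Op 9: COMMIT: merged ['c'] into committed; committed now {a=27, c=30, d=14}
Op 10: UPDATE c=10 (auto-commit; committed c=10)
Op 11: BEGIN: in_txn=True, pending={}
Final committed: {a=27, c=10, d=14}

Answer: 27 10 14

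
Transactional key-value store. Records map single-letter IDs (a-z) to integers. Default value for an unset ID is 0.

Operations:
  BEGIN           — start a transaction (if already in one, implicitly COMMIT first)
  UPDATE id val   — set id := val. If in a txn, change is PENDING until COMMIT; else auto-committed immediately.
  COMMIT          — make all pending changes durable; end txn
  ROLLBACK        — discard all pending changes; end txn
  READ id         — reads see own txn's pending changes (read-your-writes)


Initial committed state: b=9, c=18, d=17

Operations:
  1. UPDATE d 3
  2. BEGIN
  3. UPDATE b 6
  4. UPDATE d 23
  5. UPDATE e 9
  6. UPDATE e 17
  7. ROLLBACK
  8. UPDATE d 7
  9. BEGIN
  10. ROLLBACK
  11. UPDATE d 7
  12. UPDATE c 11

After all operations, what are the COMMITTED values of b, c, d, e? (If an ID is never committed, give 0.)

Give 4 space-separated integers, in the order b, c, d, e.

Answer: 9 11 7 0

Derivation:
Initial committed: {b=9, c=18, d=17}
Op 1: UPDATE d=3 (auto-commit; committed d=3)
Op 2: BEGIN: in_txn=True, pending={}
Op 3: UPDATE b=6 (pending; pending now {b=6})
Op 4: UPDATE d=23 (pending; pending now {b=6, d=23})
Op 5: UPDATE e=9 (pending; pending now {b=6, d=23, e=9})
Op 6: UPDATE e=17 (pending; pending now {b=6, d=23, e=17})
Op 7: ROLLBACK: discarded pending ['b', 'd', 'e']; in_txn=False
Op 8: UPDATE d=7 (auto-commit; committed d=7)
Op 9: BEGIN: in_txn=True, pending={}
Op 10: ROLLBACK: discarded pending []; in_txn=False
Op 11: UPDATE d=7 (auto-commit; committed d=7)
Op 12: UPDATE c=11 (auto-commit; committed c=11)
Final committed: {b=9, c=11, d=7}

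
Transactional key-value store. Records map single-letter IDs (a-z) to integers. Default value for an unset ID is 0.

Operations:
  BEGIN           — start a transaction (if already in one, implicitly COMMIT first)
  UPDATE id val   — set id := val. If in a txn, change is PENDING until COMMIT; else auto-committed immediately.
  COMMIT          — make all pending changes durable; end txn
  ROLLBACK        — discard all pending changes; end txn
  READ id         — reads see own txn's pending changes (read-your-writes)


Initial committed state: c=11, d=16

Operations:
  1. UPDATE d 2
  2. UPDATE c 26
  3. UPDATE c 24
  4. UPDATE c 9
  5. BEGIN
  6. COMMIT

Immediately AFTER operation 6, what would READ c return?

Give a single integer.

Initial committed: {c=11, d=16}
Op 1: UPDATE d=2 (auto-commit; committed d=2)
Op 2: UPDATE c=26 (auto-commit; committed c=26)
Op 3: UPDATE c=24 (auto-commit; committed c=24)
Op 4: UPDATE c=9 (auto-commit; committed c=9)
Op 5: BEGIN: in_txn=True, pending={}
Op 6: COMMIT: merged [] into committed; committed now {c=9, d=2}
After op 6: visible(c) = 9 (pending={}, committed={c=9, d=2})

Answer: 9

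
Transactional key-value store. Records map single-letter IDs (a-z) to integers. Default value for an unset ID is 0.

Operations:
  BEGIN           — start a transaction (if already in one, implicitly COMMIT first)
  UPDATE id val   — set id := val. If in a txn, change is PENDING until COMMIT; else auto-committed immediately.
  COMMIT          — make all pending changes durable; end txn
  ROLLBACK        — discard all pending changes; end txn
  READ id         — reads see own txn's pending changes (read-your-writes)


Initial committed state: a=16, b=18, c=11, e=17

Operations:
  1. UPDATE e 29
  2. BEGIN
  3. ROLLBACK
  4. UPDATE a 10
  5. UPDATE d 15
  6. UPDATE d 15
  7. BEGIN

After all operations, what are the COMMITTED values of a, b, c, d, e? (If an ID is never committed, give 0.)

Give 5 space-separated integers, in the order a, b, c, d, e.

Answer: 10 18 11 15 29

Derivation:
Initial committed: {a=16, b=18, c=11, e=17}
Op 1: UPDATE e=29 (auto-commit; committed e=29)
Op 2: BEGIN: in_txn=True, pending={}
Op 3: ROLLBACK: discarded pending []; in_txn=False
Op 4: UPDATE a=10 (auto-commit; committed a=10)
Op 5: UPDATE d=15 (auto-commit; committed d=15)
Op 6: UPDATE d=15 (auto-commit; committed d=15)
Op 7: BEGIN: in_txn=True, pending={}
Final committed: {a=10, b=18, c=11, d=15, e=29}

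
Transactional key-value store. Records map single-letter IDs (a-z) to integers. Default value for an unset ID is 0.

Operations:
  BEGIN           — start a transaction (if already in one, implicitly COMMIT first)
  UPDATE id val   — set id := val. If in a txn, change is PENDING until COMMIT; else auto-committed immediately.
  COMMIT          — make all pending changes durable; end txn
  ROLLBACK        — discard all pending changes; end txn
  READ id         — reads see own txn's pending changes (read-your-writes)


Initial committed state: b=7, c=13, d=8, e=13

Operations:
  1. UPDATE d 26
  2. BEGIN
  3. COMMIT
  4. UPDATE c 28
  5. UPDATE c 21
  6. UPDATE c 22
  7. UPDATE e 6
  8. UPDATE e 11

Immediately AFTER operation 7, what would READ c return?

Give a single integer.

Answer: 22

Derivation:
Initial committed: {b=7, c=13, d=8, e=13}
Op 1: UPDATE d=26 (auto-commit; committed d=26)
Op 2: BEGIN: in_txn=True, pending={}
Op 3: COMMIT: merged [] into committed; committed now {b=7, c=13, d=26, e=13}
Op 4: UPDATE c=28 (auto-commit; committed c=28)
Op 5: UPDATE c=21 (auto-commit; committed c=21)
Op 6: UPDATE c=22 (auto-commit; committed c=22)
Op 7: UPDATE e=6 (auto-commit; committed e=6)
After op 7: visible(c) = 22 (pending={}, committed={b=7, c=22, d=26, e=6})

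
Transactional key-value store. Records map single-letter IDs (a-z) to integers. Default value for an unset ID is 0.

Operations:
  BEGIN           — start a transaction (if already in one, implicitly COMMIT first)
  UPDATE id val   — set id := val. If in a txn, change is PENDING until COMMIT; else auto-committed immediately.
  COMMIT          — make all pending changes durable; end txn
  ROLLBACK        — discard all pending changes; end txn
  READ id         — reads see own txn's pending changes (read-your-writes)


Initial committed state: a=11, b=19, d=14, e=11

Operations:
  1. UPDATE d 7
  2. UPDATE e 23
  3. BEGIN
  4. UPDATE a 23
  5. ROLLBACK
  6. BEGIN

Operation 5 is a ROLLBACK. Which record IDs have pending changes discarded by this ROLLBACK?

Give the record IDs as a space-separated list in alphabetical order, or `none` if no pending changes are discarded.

Initial committed: {a=11, b=19, d=14, e=11}
Op 1: UPDATE d=7 (auto-commit; committed d=7)
Op 2: UPDATE e=23 (auto-commit; committed e=23)
Op 3: BEGIN: in_txn=True, pending={}
Op 4: UPDATE a=23 (pending; pending now {a=23})
Op 5: ROLLBACK: discarded pending ['a']; in_txn=False
Op 6: BEGIN: in_txn=True, pending={}
ROLLBACK at op 5 discards: ['a']

Answer: a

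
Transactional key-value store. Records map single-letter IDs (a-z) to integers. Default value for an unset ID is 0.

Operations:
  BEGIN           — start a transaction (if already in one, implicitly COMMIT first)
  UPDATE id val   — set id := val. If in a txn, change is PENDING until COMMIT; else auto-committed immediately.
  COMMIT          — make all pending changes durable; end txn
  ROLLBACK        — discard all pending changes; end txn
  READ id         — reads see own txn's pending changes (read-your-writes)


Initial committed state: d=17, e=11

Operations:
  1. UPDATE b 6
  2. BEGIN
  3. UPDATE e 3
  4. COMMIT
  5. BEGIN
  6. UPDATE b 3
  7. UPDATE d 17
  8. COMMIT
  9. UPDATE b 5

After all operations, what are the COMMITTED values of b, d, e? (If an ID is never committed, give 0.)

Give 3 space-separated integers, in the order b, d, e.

Initial committed: {d=17, e=11}
Op 1: UPDATE b=6 (auto-commit; committed b=6)
Op 2: BEGIN: in_txn=True, pending={}
Op 3: UPDATE e=3 (pending; pending now {e=3})
Op 4: COMMIT: merged ['e'] into committed; committed now {b=6, d=17, e=3}
Op 5: BEGIN: in_txn=True, pending={}
Op 6: UPDATE b=3 (pending; pending now {b=3})
Op 7: UPDATE d=17 (pending; pending now {b=3, d=17})
Op 8: COMMIT: merged ['b', 'd'] into committed; committed now {b=3, d=17, e=3}
Op 9: UPDATE b=5 (auto-commit; committed b=5)
Final committed: {b=5, d=17, e=3}

Answer: 5 17 3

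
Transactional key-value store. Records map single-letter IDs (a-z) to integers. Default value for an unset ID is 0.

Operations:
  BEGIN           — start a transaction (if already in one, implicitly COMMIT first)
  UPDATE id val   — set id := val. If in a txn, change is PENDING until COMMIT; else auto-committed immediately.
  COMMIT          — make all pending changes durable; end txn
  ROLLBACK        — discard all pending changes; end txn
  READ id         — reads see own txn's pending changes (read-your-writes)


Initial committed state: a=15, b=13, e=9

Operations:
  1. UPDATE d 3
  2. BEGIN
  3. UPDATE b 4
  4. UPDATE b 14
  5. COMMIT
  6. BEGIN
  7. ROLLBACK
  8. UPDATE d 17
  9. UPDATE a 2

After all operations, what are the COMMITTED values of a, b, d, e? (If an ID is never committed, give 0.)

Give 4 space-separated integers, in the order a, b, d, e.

Answer: 2 14 17 9

Derivation:
Initial committed: {a=15, b=13, e=9}
Op 1: UPDATE d=3 (auto-commit; committed d=3)
Op 2: BEGIN: in_txn=True, pending={}
Op 3: UPDATE b=4 (pending; pending now {b=4})
Op 4: UPDATE b=14 (pending; pending now {b=14})
Op 5: COMMIT: merged ['b'] into committed; committed now {a=15, b=14, d=3, e=9}
Op 6: BEGIN: in_txn=True, pending={}
Op 7: ROLLBACK: discarded pending []; in_txn=False
Op 8: UPDATE d=17 (auto-commit; committed d=17)
Op 9: UPDATE a=2 (auto-commit; committed a=2)
Final committed: {a=2, b=14, d=17, e=9}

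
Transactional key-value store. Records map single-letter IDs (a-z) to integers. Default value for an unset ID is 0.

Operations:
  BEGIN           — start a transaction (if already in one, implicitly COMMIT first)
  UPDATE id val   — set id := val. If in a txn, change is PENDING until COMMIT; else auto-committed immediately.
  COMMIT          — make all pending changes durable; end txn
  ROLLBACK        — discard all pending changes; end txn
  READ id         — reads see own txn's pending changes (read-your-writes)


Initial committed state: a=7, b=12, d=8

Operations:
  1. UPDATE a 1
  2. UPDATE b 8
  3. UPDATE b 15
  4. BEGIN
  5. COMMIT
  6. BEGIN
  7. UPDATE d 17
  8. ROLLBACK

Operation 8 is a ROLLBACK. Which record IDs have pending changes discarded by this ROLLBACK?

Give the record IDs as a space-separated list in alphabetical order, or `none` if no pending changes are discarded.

Answer: d

Derivation:
Initial committed: {a=7, b=12, d=8}
Op 1: UPDATE a=1 (auto-commit; committed a=1)
Op 2: UPDATE b=8 (auto-commit; committed b=8)
Op 3: UPDATE b=15 (auto-commit; committed b=15)
Op 4: BEGIN: in_txn=True, pending={}
Op 5: COMMIT: merged [] into committed; committed now {a=1, b=15, d=8}
Op 6: BEGIN: in_txn=True, pending={}
Op 7: UPDATE d=17 (pending; pending now {d=17})
Op 8: ROLLBACK: discarded pending ['d']; in_txn=False
ROLLBACK at op 8 discards: ['d']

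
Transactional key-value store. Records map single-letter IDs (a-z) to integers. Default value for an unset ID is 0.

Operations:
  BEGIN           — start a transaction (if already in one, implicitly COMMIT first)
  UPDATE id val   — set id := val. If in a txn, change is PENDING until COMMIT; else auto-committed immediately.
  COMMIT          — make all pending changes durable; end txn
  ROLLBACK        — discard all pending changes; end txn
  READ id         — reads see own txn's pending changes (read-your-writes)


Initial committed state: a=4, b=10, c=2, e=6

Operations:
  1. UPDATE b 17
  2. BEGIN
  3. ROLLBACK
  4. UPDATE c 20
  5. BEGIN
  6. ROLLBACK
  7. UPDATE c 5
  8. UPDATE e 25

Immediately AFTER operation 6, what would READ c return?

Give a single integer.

Initial committed: {a=4, b=10, c=2, e=6}
Op 1: UPDATE b=17 (auto-commit; committed b=17)
Op 2: BEGIN: in_txn=True, pending={}
Op 3: ROLLBACK: discarded pending []; in_txn=False
Op 4: UPDATE c=20 (auto-commit; committed c=20)
Op 5: BEGIN: in_txn=True, pending={}
Op 6: ROLLBACK: discarded pending []; in_txn=False
After op 6: visible(c) = 20 (pending={}, committed={a=4, b=17, c=20, e=6})

Answer: 20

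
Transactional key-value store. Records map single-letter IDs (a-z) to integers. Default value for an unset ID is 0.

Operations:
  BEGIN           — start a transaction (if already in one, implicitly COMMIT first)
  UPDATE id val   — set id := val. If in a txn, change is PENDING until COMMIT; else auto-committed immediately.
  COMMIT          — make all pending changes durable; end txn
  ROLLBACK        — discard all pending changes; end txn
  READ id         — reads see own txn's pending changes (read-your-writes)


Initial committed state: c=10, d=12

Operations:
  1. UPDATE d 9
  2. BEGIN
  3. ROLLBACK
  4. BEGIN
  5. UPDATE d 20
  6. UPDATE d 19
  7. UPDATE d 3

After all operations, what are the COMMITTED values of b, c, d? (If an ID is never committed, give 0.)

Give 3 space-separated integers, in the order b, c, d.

Answer: 0 10 9

Derivation:
Initial committed: {c=10, d=12}
Op 1: UPDATE d=9 (auto-commit; committed d=9)
Op 2: BEGIN: in_txn=True, pending={}
Op 3: ROLLBACK: discarded pending []; in_txn=False
Op 4: BEGIN: in_txn=True, pending={}
Op 5: UPDATE d=20 (pending; pending now {d=20})
Op 6: UPDATE d=19 (pending; pending now {d=19})
Op 7: UPDATE d=3 (pending; pending now {d=3})
Final committed: {c=10, d=9}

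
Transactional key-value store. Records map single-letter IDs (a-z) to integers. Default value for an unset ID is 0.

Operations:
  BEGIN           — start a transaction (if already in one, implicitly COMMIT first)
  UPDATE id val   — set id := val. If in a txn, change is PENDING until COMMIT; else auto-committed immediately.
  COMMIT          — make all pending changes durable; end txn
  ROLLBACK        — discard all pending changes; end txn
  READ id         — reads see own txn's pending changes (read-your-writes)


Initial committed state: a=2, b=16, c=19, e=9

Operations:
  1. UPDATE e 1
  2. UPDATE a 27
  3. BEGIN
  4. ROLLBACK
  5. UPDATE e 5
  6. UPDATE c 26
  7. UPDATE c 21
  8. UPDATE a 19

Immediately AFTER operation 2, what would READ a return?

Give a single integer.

Initial committed: {a=2, b=16, c=19, e=9}
Op 1: UPDATE e=1 (auto-commit; committed e=1)
Op 2: UPDATE a=27 (auto-commit; committed a=27)
After op 2: visible(a) = 27 (pending={}, committed={a=27, b=16, c=19, e=1})

Answer: 27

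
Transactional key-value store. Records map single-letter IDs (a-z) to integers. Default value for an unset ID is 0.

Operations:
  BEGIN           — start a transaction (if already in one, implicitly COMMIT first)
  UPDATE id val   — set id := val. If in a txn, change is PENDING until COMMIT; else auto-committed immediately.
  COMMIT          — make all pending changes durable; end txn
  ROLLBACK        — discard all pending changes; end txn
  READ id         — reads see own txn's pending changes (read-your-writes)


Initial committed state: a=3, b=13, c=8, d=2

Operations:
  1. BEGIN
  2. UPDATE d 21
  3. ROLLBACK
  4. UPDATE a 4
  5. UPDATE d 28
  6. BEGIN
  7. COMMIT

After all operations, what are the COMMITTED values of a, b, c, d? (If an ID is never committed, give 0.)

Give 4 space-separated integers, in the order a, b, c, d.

Initial committed: {a=3, b=13, c=8, d=2}
Op 1: BEGIN: in_txn=True, pending={}
Op 2: UPDATE d=21 (pending; pending now {d=21})
Op 3: ROLLBACK: discarded pending ['d']; in_txn=False
Op 4: UPDATE a=4 (auto-commit; committed a=4)
Op 5: UPDATE d=28 (auto-commit; committed d=28)
Op 6: BEGIN: in_txn=True, pending={}
Op 7: COMMIT: merged [] into committed; committed now {a=4, b=13, c=8, d=28}
Final committed: {a=4, b=13, c=8, d=28}

Answer: 4 13 8 28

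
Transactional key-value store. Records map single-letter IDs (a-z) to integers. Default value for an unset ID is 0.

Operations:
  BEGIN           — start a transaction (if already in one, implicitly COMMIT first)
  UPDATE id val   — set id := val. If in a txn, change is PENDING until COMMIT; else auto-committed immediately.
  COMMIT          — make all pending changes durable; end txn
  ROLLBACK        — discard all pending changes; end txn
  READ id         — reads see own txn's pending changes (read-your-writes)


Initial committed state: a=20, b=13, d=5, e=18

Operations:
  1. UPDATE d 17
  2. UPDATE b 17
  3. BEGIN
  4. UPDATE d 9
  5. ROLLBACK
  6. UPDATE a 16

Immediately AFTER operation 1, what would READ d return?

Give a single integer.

Answer: 17

Derivation:
Initial committed: {a=20, b=13, d=5, e=18}
Op 1: UPDATE d=17 (auto-commit; committed d=17)
After op 1: visible(d) = 17 (pending={}, committed={a=20, b=13, d=17, e=18})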